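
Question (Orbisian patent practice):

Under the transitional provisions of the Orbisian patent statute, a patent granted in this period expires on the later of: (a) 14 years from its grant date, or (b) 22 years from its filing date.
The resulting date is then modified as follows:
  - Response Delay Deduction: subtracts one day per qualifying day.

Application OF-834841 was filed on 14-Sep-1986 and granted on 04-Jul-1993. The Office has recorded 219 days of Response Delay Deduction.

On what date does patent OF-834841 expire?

February 8, 2008

(a) grant + 14 years → 4 July 2007.
(b) filing + 22 years → 14 September 2008.
Later of the two: 14 September 2008.
Response Delay Deduction: −219 days → 8 February 2008.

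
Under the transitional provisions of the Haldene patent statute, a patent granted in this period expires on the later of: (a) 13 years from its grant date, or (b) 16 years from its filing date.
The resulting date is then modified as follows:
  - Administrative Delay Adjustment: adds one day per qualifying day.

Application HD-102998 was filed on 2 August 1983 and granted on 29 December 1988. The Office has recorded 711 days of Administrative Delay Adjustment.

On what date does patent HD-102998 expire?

(a) grant + 13 years → 29 December 2001.
(b) filing + 16 years → 2 August 1999.
Later of the two: 29 December 2001.
Administrative Delay Adjustment: +711 days → 10 December 2003.

December 10, 2003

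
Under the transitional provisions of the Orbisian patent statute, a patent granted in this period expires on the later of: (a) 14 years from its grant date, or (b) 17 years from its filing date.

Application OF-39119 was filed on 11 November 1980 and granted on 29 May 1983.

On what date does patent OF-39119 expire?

November 11, 1997

(a) grant + 14 years → 29 May 1997.
(b) filing + 17 years → 11 November 1997.
Later of the two: 11 November 1997.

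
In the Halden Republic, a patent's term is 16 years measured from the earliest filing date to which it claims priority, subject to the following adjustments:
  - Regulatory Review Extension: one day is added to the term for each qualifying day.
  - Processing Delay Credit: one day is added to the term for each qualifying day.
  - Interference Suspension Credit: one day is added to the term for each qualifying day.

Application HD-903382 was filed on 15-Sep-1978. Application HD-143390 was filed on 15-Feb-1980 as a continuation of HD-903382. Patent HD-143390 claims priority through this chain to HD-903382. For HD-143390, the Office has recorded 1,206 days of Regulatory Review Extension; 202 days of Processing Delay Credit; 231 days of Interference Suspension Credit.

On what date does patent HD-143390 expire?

March 12, 1999

Earliest priority filing: 15 September 1978.
Base term: 15 September 1978 + 16 years → 15 September 1994.
Regulatory Review Extension: +1206 days → 3 January 1998.
Processing Delay Credit: +202 days → 24 July 1998.
Interference Suspension Credit: +231 days → 12 March 1999.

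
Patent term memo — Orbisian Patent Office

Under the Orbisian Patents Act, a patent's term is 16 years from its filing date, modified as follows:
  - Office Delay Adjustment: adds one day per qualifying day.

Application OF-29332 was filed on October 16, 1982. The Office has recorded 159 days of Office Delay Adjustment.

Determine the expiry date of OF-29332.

1999-03-24

Base term: filing date + 16 years → 16 October 1998.
Office Delay Adjustment: +159 days → 24 March 1999.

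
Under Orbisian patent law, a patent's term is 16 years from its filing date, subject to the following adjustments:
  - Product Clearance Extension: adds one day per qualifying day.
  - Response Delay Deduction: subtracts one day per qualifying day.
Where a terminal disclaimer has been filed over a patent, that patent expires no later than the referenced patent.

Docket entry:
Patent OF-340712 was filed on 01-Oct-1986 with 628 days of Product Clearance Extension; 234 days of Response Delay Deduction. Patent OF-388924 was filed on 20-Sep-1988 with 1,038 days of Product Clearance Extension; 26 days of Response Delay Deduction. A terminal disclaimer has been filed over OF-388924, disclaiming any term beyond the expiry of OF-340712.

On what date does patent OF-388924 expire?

October 30, 2003

Natural term of OF-388924:
  Base: filing + 16 years → 20 September 2004.
  Product Clearance Extension: +1038 days → 25 July 2007.
  Response Delay Deduction: −26 days → 29 June 2007.
Expiry of referenced patent OF-340712:
  Base: filing + 16 years → 1 October 2002.
  Product Clearance Extension: +628 days → 20 June 2004.
  Response Delay Deduction: −234 days → 30 October 2003.
Terminal disclaimer: OF-388924 expires on the earlier of 29 June 2007 and 30 October 2003.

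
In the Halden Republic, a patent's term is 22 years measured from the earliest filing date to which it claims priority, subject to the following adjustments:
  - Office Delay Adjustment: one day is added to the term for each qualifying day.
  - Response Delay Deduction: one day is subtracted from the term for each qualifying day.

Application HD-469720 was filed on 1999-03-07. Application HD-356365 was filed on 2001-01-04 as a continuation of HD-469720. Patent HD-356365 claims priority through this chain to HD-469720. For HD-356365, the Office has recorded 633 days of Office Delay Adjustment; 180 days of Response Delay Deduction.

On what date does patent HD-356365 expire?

Earliest priority filing: 7 March 1999.
Base term: 7 March 1999 + 22 years → 7 March 2021.
Office Delay Adjustment: +633 days → 30 November 2022.
Response Delay Deduction: −180 days → 3 June 2022.

2022-06-03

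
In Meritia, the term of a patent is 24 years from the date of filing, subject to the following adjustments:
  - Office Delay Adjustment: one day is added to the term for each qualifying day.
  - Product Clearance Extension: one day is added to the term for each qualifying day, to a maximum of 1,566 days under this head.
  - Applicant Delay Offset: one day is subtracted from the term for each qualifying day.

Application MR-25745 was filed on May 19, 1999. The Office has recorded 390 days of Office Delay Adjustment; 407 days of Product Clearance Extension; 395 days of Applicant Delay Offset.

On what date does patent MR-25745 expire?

Base term: filing date + 24 years → 19 May 2023.
Office Delay Adjustment: +390 days → 12 June 2024.
Product Clearance Extension: 407 days (within the 1566-day cap) → +407 days → 24 July 2025.
Applicant Delay Offset: −395 days → 24 June 2024.

2024-06-24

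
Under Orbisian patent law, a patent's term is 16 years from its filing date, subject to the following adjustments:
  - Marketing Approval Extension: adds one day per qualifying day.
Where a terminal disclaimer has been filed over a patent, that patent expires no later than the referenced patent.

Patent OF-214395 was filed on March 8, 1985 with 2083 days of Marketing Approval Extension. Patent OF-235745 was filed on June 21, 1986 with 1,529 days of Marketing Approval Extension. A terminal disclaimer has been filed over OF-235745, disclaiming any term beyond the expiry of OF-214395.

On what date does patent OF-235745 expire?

Natural term of OF-235745:
  Base: filing + 16 years → 21 June 2002.
  Marketing Approval Extension: +1529 days → 28 August 2006.
Expiry of referenced patent OF-214395:
  Base: filing + 16 years → 8 March 2001.
  Marketing Approval Extension: +2083 days → 20 November 2006.
Terminal disclaimer: OF-235745 expires on the earlier of 28 August 2006 and 20 November 2006.

August 28, 2006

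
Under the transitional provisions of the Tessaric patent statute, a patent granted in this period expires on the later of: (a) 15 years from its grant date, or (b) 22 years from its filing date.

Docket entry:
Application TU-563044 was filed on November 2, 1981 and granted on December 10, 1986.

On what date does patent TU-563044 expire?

(a) grant + 15 years → 10 December 2001.
(b) filing + 22 years → 2 November 2003.
Later of the two: 2 November 2003.

November 2, 2003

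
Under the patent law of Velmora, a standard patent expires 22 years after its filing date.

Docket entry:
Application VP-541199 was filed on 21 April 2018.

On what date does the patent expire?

Filing date + 22 years → 21 April 2040.

2040-04-21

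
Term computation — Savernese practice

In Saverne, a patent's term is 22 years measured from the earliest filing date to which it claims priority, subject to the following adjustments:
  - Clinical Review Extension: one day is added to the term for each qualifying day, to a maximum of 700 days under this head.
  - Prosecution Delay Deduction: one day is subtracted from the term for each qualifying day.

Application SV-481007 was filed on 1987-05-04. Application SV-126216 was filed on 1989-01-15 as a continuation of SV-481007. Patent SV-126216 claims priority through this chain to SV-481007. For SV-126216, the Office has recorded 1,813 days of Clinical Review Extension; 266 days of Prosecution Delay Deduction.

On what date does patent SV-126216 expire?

Earliest priority filing: 4 May 1987.
Base term: 4 May 1987 + 22 years → 4 May 2009.
Clinical Review Extension: 1813 days claimed exceeds the 700-day cap, so +700 days → 4 April 2011.
Prosecution Delay Deduction: −266 days → 12 July 2010.

July 12, 2010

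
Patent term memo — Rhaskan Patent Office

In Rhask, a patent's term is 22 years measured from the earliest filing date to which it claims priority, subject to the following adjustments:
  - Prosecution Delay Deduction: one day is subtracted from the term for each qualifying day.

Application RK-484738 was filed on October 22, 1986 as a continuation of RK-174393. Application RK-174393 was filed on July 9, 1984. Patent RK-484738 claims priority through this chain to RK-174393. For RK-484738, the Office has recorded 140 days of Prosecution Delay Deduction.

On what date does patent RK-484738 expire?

February 19, 2006

Earliest priority filing: 9 July 1984.
Base term: 9 July 1984 + 22 years → 9 July 2006.
Prosecution Delay Deduction: −140 days → 19 February 2006.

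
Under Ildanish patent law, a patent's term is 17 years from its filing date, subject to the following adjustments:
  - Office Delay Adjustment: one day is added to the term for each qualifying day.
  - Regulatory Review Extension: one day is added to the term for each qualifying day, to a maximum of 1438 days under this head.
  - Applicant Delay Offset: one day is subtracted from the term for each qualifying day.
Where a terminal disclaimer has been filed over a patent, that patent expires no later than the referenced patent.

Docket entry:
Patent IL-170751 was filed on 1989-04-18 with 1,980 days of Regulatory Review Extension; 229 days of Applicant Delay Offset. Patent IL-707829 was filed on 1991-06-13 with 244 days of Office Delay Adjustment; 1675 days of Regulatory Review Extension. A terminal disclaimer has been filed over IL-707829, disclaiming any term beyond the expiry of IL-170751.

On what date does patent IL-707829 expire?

August 9, 2009

Natural term of IL-707829:
  Base: filing + 17 years → 13 June 2008.
  Office Delay Adjustment: +244 days → 12 February 2009.
  Regulatory Review Extension: 1675 days claimed exceeds the 1438-day cap, so +1438 days → 20 January 2013.
Expiry of referenced patent IL-170751:
  Base: filing + 17 years → 18 April 2006.
  Regulatory Review Extension: 1980 days claimed exceeds the 1438-day cap, so +1438 days → 26 March 2010.
  Applicant Delay Offset: −229 days → 9 August 2009.
Terminal disclaimer: IL-707829 expires on the earlier of 20 January 2013 and 9 August 2009.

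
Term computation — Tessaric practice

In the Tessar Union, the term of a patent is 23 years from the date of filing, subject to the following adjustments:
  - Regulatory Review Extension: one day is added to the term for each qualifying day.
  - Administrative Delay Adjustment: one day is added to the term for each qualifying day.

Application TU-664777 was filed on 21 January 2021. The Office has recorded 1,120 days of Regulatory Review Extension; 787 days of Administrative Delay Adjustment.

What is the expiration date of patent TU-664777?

2049-04-11

Base term: filing date + 23 years → 21 January 2044.
Regulatory Review Extension: +1120 days → 14 February 2047.
Administrative Delay Adjustment: +787 days → 11 April 2049.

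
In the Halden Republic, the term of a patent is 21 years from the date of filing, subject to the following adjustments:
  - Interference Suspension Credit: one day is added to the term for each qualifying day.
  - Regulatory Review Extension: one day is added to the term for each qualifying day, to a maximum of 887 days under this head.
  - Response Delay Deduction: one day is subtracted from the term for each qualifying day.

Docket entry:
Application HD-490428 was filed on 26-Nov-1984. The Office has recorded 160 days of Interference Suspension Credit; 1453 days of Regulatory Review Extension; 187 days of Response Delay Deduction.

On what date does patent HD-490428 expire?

2008-04-04

Base term: filing date + 21 years → 26 November 2005.
Interference Suspension Credit: +160 days → 5 May 2006.
Regulatory Review Extension: 1453 days claimed exceeds the 887-day cap, so +887 days → 8 October 2008.
Response Delay Deduction: −187 days → 4 April 2008.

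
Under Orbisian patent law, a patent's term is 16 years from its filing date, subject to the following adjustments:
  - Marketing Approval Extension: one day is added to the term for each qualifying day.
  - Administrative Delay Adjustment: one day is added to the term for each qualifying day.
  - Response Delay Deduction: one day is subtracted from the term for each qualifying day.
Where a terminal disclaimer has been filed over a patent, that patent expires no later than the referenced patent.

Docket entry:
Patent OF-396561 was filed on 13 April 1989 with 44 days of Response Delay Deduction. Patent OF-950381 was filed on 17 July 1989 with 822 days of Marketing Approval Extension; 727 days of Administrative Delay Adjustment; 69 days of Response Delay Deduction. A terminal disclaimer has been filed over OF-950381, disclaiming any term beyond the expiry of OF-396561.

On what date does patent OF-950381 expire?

Natural term of OF-950381:
  Base: filing + 16 years → 17 July 2005.
  Marketing Approval Extension: +822 days → 17 October 2007.
  Administrative Delay Adjustment: +727 days → 13 October 2009.
  Response Delay Deduction: −69 days → 5 August 2009.
Expiry of referenced patent OF-396561:
  Base: filing + 16 years → 13 April 2005.
  Response Delay Deduction: −44 days → 28 February 2005.
Terminal disclaimer: OF-950381 expires on the earlier of 5 August 2009 and 28 February 2005.

2005-02-28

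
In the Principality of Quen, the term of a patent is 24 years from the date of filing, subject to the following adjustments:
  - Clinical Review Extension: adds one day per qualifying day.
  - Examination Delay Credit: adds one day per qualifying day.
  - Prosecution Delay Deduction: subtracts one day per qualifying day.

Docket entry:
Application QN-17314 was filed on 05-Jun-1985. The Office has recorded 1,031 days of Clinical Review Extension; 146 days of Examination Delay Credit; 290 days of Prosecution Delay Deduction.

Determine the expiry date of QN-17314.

Base term: filing date + 24 years → 5 June 2009.
Clinical Review Extension: +1031 days → 1 April 2012.
Examination Delay Credit: +146 days → 25 August 2012.
Prosecution Delay Deduction: −290 days → 9 November 2011.

2011-11-09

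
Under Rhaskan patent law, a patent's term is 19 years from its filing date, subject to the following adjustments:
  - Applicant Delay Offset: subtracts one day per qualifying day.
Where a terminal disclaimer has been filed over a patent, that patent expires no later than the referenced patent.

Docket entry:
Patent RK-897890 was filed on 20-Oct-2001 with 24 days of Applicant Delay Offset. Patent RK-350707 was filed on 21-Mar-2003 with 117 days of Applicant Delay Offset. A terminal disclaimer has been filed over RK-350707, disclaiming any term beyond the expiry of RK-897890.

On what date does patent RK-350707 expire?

Natural term of RK-350707:
  Base: filing + 19 years → 21 March 2022.
  Applicant Delay Offset: −117 days → 24 November 2021.
Expiry of referenced patent RK-897890:
  Base: filing + 19 years → 20 October 2020.
  Applicant Delay Offset: −24 days → 26 September 2020.
Terminal disclaimer: RK-350707 expires on the earlier of 24 November 2021 and 26 September 2020.

2020-09-26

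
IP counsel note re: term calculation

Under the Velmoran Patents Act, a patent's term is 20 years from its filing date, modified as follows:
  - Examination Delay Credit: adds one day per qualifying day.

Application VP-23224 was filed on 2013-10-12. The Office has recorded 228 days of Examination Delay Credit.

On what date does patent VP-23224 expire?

May 28, 2034

Base term: filing date + 20 years → 12 October 2033.
Examination Delay Credit: +228 days → 28 May 2034.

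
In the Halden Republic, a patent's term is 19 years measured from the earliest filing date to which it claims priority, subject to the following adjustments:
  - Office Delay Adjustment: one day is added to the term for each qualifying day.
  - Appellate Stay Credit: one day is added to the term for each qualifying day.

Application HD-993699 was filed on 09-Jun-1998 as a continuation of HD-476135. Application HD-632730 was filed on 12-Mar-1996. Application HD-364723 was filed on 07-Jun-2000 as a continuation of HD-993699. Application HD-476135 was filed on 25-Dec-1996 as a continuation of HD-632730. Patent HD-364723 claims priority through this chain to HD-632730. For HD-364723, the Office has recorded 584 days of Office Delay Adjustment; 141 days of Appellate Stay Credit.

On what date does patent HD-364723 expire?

March 6, 2017

Earliest priority filing: 12 March 1996.
Base term: 12 March 1996 + 19 years → 12 March 2015.
Office Delay Adjustment: +584 days → 16 October 2016.
Appellate Stay Credit: +141 days → 6 March 2017.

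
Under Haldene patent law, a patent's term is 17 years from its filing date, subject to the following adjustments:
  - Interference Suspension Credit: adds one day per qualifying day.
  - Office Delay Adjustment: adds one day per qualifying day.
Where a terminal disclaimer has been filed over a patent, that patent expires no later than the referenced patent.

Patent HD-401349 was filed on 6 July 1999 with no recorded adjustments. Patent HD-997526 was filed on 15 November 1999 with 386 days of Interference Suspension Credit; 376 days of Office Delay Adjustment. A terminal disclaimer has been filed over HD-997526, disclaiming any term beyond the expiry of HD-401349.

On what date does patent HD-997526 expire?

2016-07-06

Natural term of HD-997526:
  Base: filing + 17 years → 15 November 2016.
  Interference Suspension Credit: +386 days → 6 December 2017.
  Office Delay Adjustment: +376 days → 17 December 2018.
Expiry of referenced patent HD-401349:
  Base: filing + 17 years → 6 July 2016.
Terminal disclaimer: HD-997526 expires on the earlier of 17 December 2018 and 6 July 2016.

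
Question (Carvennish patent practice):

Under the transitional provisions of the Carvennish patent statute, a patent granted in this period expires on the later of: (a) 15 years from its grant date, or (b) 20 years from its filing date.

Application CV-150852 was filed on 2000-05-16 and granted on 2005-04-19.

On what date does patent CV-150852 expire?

(a) grant + 15 years → 19 April 2020.
(b) filing + 20 years → 16 May 2020.
Later of the two: 16 May 2020.

2020-05-16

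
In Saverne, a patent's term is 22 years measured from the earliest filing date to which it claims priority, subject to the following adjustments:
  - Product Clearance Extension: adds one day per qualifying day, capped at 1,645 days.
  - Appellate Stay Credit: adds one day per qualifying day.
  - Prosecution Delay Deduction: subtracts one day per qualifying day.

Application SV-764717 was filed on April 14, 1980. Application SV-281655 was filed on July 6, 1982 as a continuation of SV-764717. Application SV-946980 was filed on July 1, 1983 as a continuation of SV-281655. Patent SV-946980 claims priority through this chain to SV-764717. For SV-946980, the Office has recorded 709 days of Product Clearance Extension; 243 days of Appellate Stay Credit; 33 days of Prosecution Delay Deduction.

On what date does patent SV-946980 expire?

2004-10-19

Earliest priority filing: 14 April 1980.
Base term: 14 April 1980 + 22 years → 14 April 2002.
Product Clearance Extension: 709 days (within the 1645-day cap) → +709 days → 23 March 2004.
Appellate Stay Credit: +243 days → 21 November 2004.
Prosecution Delay Deduction: −33 days → 19 October 2004.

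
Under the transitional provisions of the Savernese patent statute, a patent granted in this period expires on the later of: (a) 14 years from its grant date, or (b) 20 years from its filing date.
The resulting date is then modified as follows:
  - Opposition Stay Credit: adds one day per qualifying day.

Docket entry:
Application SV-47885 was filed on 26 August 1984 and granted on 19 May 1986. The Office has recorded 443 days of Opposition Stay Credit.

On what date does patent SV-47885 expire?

(a) grant + 14 years → 19 May 2000.
(b) filing + 20 years → 26 August 2004.
Later of the two: 26 August 2004.
Opposition Stay Credit: +443 days → 12 November 2005.

2005-11-12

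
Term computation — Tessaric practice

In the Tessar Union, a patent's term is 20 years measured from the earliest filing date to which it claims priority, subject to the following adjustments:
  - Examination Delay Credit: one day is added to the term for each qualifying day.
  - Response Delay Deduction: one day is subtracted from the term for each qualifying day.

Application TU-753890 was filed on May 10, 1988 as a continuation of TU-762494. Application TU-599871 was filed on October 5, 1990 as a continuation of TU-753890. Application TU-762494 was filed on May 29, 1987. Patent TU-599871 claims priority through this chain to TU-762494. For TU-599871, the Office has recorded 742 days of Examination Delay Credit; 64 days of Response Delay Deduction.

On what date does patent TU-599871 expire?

Earliest priority filing: 29 May 1987.
Base term: 29 May 1987 + 20 years → 29 May 2007.
Examination Delay Credit: +742 days → 9 June 2009.
Response Delay Deduction: −64 days → 6 April 2009.

April 6, 2009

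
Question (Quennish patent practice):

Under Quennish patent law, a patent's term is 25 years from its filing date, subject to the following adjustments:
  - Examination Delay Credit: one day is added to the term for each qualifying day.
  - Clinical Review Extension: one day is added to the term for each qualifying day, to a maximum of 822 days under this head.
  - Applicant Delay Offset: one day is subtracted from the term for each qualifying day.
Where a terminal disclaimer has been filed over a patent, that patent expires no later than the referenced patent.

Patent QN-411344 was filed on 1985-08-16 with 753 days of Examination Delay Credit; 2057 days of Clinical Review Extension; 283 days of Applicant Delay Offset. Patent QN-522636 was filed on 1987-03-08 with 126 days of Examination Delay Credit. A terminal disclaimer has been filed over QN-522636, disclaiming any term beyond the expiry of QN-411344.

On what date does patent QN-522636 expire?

2012-07-12

Natural term of QN-522636:
  Base: filing + 25 years → 8 March 2012.
  Examination Delay Credit: +126 days → 12 July 2012.
Expiry of referenced patent QN-411344:
  Base: filing + 25 years → 16 August 2010.
  Examination Delay Credit: +753 days → 7 September 2012.
  Clinical Review Extension: 2057 days claimed exceeds the 822-day cap, so +822 days → 8 December 2014.
  Applicant Delay Offset: −283 days → 28 February 2014.
Terminal disclaimer: QN-522636 expires on the earlier of 12 July 2012 and 28 February 2014.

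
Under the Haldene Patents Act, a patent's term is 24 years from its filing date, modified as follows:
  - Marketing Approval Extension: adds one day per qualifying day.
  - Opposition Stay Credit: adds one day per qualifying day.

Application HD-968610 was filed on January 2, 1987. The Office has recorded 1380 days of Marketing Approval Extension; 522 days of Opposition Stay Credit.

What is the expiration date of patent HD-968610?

2016-03-18

Base term: filing date + 24 years → 2 January 2011.
Marketing Approval Extension: +1380 days → 13 October 2014.
Opposition Stay Credit: +522 days → 18 March 2016.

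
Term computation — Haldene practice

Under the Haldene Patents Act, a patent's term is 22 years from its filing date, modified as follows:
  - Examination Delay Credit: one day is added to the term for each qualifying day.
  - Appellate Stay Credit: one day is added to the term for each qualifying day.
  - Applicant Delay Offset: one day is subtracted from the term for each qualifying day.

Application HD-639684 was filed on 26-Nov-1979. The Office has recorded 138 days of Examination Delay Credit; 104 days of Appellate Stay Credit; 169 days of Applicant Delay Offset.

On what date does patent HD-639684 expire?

Base term: filing date + 22 years → 26 November 2001.
Examination Delay Credit: +138 days → 13 April 2002.
Appellate Stay Credit: +104 days → 26 July 2002.
Applicant Delay Offset: −169 days → 7 February 2002.

2002-02-07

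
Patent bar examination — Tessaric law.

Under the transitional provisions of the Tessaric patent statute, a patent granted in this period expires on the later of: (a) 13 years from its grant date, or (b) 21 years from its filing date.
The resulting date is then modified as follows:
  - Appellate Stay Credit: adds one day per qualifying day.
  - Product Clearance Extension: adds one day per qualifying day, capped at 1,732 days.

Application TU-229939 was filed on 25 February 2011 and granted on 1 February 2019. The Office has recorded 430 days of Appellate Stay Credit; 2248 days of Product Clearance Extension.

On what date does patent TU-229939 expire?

2038-01-26

(a) grant + 13 years → 1 February 2032.
(b) filing + 21 years → 25 February 2032.
Later of the two: 25 February 2032.
Appellate Stay Credit: +430 days → 30 April 2033.
Product Clearance Extension: 2248 days claimed exceeds the 1732-day cap, so +1732 days → 26 January 2038.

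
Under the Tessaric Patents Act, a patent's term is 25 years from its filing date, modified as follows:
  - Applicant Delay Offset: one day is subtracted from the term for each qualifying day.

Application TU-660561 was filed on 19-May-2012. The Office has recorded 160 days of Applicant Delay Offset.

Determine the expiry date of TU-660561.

Base term: filing date + 25 years → 19 May 2037.
Applicant Delay Offset: −160 days → 10 December 2036.

2036-12-10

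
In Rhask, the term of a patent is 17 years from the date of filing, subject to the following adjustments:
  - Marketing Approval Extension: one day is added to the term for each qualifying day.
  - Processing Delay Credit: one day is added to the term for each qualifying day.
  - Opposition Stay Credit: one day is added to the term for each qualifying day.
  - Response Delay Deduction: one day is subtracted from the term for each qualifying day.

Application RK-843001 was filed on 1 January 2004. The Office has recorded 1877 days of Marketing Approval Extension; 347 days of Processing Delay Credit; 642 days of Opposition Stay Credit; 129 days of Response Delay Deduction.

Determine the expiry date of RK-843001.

Base term: filing date + 17 years → 1 January 2021.
Marketing Approval Extension: +1877 days → 21 February 2026.
Processing Delay Credit: +347 days → 3 February 2027.
Opposition Stay Credit: +642 days → 6 November 2028.
Response Delay Deduction: −129 days → 30 June 2028.

June 30, 2028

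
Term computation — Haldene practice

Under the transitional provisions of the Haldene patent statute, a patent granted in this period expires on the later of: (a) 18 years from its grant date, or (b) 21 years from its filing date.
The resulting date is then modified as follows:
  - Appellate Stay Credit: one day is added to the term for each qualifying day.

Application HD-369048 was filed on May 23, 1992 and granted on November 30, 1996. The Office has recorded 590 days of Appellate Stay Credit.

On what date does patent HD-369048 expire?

2016-07-12

(a) grant + 18 years → 30 November 2014.
(b) filing + 21 years → 23 May 2013.
Later of the two: 30 November 2014.
Appellate Stay Credit: +590 days → 12 July 2016.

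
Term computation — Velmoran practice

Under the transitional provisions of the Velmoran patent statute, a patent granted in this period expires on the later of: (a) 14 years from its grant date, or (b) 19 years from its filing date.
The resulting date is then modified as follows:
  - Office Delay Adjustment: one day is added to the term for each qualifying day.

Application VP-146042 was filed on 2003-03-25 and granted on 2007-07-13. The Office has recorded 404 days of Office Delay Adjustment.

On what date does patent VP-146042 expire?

May 3, 2023

(a) grant + 14 years → 13 July 2021.
(b) filing + 19 years → 25 March 2022.
Later of the two: 25 March 2022.
Office Delay Adjustment: +404 days → 3 May 2023.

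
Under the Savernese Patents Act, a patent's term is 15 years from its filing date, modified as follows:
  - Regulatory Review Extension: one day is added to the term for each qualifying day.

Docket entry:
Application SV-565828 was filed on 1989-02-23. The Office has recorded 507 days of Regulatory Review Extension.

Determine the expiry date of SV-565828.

July 14, 2005

Base term: filing date + 15 years → 23 February 2004.
Regulatory Review Extension: +507 days → 14 July 2005.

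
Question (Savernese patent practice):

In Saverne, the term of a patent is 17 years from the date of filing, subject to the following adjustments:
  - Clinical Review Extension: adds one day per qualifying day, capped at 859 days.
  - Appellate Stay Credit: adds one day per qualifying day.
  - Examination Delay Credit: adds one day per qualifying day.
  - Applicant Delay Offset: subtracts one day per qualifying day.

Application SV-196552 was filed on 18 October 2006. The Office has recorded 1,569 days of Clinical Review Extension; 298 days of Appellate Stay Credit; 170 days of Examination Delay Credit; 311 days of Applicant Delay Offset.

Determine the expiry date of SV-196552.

Base term: filing date + 17 years → 18 October 2023.
Clinical Review Extension: 1569 days claimed exceeds the 859-day cap, so +859 days → 23 February 2026.
Appellate Stay Credit: +298 days → 18 December 2026.
Examination Delay Credit: +170 days → 6 June 2027.
Applicant Delay Offset: −311 days → 30 July 2026.

July 30, 2026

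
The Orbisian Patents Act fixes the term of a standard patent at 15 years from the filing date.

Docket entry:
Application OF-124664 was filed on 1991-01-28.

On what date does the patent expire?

2006-01-28

Filing date + 15 years → 28 January 2006.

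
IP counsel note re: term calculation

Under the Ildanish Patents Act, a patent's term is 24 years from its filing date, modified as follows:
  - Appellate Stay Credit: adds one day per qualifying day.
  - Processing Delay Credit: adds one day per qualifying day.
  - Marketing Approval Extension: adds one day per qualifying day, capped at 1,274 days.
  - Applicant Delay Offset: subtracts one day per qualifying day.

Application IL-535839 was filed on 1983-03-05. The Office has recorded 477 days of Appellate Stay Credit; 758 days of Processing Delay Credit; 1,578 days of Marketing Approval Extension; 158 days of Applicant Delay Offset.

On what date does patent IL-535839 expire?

Base term: filing date + 24 years → 5 March 2007.
Appellate Stay Credit: +477 days → 24 June 2008.
Processing Delay Credit: +758 days → 22 July 2010.
Marketing Approval Extension: 1578 days claimed exceeds the 1274-day cap, so +1274 days → 16 January 2014.
Applicant Delay Offset: −158 days → 11 August 2013.

August 11, 2013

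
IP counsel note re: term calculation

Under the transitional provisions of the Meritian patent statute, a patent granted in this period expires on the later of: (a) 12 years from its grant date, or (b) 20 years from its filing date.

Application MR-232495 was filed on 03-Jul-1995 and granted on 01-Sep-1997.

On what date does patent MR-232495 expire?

2015-07-03

(a) grant + 12 years → 1 September 2009.
(b) filing + 20 years → 3 July 2015.
Later of the two: 3 July 2015.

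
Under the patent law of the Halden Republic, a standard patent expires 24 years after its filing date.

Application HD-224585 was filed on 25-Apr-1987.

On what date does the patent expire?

2011-04-25

Filing date + 24 years → 25 April 2011.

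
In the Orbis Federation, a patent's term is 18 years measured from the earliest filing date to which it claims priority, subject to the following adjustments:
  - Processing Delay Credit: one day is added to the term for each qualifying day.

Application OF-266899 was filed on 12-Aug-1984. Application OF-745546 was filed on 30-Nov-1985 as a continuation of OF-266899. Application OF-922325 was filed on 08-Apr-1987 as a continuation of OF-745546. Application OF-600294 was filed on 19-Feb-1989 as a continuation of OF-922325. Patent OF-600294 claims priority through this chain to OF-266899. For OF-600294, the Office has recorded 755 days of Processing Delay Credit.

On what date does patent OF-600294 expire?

Earliest priority filing: 12 August 1984.
Base term: 12 August 1984 + 18 years → 12 August 2002.
Processing Delay Credit: +755 days → 5 September 2004.

September 5, 2004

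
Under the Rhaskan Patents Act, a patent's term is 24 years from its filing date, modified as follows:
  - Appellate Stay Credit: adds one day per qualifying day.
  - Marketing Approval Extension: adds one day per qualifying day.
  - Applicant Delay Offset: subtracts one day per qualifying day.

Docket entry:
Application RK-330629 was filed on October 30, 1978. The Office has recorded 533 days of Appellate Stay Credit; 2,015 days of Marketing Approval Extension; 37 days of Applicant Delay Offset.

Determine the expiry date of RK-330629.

Base term: filing date + 24 years → 30 October 2002.
Appellate Stay Credit: +533 days → 15 April 2004.
Marketing Approval Extension: +2015 days → 21 October 2009.
Applicant Delay Offset: −37 days → 14 September 2009.

September 14, 2009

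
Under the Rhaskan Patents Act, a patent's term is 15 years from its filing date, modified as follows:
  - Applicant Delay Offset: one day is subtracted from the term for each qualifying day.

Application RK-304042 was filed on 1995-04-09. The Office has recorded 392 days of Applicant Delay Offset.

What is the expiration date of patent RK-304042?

Base term: filing date + 15 years → 9 April 2010.
Applicant Delay Offset: −392 days → 13 March 2009.

March 13, 2009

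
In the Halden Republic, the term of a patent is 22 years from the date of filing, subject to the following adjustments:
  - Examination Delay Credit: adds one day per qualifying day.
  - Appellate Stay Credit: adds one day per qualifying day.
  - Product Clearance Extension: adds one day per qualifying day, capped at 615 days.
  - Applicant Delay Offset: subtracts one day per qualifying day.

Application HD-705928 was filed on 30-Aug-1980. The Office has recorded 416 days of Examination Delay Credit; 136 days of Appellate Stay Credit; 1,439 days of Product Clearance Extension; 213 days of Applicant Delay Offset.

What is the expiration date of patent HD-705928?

2005-04-10

Base term: filing date + 22 years → 30 August 2002.
Examination Delay Credit: +416 days → 20 October 2003.
Appellate Stay Credit: +136 days → 4 March 2004.
Product Clearance Extension: 1439 days claimed exceeds the 615-day cap, so +615 days → 9 November 2005.
Applicant Delay Offset: −213 days → 10 April 2005.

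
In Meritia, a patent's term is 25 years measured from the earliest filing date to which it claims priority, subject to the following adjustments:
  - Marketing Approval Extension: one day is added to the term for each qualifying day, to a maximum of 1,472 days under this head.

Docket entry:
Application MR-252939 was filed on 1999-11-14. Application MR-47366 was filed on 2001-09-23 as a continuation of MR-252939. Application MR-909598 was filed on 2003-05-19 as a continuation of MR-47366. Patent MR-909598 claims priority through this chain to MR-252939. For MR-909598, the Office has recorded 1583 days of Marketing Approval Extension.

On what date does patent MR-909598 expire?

November 25, 2028

Earliest priority filing: 14 November 1999.
Base term: 14 November 1999 + 25 years → 14 November 2024.
Marketing Approval Extension: 1583 days claimed exceeds the 1472-day cap, so +1472 days → 25 November 2028.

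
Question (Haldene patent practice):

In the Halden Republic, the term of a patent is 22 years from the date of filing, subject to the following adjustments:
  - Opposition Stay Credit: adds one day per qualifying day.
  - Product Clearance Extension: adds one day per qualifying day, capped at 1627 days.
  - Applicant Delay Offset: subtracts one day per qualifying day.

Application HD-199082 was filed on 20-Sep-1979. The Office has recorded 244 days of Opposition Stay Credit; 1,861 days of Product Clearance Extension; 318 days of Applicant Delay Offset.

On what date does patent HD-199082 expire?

2005-12-21

Base term: filing date + 22 years → 20 September 2001.
Opposition Stay Credit: +244 days → 22 May 2002.
Product Clearance Extension: 1861 days claimed exceeds the 1627-day cap, so +1627 days → 4 November 2006.
Applicant Delay Offset: −318 days → 21 December 2005.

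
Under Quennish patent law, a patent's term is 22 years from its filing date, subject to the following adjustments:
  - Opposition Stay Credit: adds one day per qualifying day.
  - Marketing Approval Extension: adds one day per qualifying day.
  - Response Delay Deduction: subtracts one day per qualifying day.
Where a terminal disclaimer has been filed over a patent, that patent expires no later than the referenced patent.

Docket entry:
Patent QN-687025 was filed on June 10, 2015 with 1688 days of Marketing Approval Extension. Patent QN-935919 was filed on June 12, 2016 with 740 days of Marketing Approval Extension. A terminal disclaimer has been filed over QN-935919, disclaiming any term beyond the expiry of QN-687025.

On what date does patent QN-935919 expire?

June 21, 2040

Natural term of QN-935919:
  Base: filing + 22 years → 12 June 2038.
  Marketing Approval Extension: +740 days → 21 June 2040.
Expiry of referenced patent QN-687025:
  Base: filing + 22 years → 10 June 2037.
  Marketing Approval Extension: +1688 days → 23 January 2042.
Terminal disclaimer: QN-935919 expires on the earlier of 21 June 2040 and 23 January 2042.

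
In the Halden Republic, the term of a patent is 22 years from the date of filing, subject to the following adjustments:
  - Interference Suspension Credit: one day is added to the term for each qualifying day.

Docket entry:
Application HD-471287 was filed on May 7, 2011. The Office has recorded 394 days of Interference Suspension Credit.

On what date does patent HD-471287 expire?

Base term: filing date + 22 years → 7 May 2033.
Interference Suspension Credit: +394 days → 5 June 2034.

June 5, 2034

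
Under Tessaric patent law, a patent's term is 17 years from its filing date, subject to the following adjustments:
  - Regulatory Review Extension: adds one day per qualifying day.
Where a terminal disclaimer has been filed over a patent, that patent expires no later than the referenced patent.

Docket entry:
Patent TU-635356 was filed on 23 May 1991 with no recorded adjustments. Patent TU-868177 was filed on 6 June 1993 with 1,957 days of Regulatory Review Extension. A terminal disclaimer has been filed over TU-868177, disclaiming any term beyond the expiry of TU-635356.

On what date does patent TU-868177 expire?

May 23, 2008

Natural term of TU-868177:
  Base: filing + 17 years → 6 June 2010.
  Regulatory Review Extension: +1957 days → 15 October 2015.
Expiry of referenced patent TU-635356:
  Base: filing + 17 years → 23 May 2008.
Terminal disclaimer: TU-868177 expires on the earlier of 15 October 2015 and 23 May 2008.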